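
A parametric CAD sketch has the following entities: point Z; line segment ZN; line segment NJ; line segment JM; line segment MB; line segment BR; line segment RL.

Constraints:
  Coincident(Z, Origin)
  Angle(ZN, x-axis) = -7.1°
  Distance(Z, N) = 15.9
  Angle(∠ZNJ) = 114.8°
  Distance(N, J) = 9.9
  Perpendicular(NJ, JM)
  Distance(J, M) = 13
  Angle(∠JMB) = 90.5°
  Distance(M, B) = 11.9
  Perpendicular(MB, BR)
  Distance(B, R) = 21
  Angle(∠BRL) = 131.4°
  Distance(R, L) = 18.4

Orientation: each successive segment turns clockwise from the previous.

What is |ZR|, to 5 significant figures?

22.775

∠JMB = 90.5° gives MB at 108.20° from the x-axis; with |MB| = 11.9, B = (2.6866, -4.0444). MB ⟂ BR, so BR runs at 18.200°; with |BR| = 21.0, R = (22.636, 2.5147). Then |ZR| = |R − Z| = 22.775.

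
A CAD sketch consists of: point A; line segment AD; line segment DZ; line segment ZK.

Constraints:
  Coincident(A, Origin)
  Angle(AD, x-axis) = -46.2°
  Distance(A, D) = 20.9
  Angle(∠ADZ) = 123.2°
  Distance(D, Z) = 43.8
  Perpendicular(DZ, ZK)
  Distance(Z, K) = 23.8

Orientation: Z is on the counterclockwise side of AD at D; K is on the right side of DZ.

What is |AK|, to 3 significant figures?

69.0

A is at the origin; AD runs at -46.2° with length 20.9, so D = 20.9·(cos -46.2°, sin -46.2°) = (14.5, -15.1). ∠ADZ = 123.2°, so DZ runs at -46.2° + (180° − 123.2°) = 10.6° from the x-axis; with |DZ| = 43.8, Z = D + 43.8·(cos 10.6°, sin 10.6°) = (57.5, -7.03). The perpendicularity gives ZK at right angles to DZ; with |ZK| = 23.8 on the right of DZ, K = Z + 23.8·(0.184, -0.983) = (61.9, -30.4). Then |AK| = |K − A| = 69.0.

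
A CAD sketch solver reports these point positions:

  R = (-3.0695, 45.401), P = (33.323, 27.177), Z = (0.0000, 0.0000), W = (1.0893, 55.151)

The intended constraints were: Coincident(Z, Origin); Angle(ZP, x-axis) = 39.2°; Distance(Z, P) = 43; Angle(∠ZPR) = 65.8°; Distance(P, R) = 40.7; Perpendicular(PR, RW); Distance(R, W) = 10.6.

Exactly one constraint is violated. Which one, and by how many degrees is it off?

Perpendicular(PR, RW) — off by 3.50°.

Z = (0.00, 0.00) ✓; ZP at 39.20° ✓; |ZP| = 43.00 ✓; ∠ZPR = 65.80° ✓; |PR| = 40.70 ✓; ∠(PR, RW) = 86.50° ✗; |RW| = 10.60 ✓.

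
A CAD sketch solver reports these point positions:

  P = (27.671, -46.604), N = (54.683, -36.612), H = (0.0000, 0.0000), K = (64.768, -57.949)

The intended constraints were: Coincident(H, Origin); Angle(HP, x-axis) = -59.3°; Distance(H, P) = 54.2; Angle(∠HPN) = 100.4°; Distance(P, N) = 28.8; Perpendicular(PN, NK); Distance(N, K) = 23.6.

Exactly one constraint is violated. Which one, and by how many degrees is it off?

Perpendicular(PN, NK) — off by 5.00°.

H = (0.00, 0.00) ✓; HP at -59.30° ✓; |HP| = 54.20 ✓; ∠HPN = 100.4° ✓; |PN| = 28.80 ✓; ∠(PN, NK) = 85.00° ✗; |NK| = 23.60 ✓.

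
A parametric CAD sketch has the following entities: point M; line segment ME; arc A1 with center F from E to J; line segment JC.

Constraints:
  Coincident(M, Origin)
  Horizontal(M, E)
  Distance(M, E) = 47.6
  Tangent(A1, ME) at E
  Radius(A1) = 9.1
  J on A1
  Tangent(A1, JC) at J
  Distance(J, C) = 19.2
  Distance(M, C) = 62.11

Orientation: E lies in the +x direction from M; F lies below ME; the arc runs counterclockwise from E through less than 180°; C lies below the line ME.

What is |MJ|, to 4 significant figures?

44.06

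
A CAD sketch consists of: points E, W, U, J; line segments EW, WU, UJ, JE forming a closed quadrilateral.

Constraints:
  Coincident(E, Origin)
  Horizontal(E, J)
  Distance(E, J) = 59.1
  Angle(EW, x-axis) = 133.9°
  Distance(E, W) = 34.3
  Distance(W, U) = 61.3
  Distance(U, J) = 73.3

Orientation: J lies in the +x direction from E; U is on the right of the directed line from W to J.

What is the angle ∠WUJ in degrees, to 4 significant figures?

79.42°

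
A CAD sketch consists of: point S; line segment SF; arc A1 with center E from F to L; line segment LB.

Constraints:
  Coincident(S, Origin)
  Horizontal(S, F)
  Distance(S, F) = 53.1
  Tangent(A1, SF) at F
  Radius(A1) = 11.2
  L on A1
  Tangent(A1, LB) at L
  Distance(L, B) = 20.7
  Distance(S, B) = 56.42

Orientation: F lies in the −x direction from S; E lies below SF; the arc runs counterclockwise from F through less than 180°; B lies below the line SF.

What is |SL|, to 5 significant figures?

63.718

S is at the origin; SF is horizontal with |SF| = 53.1 and F on the −x side, so F = (-53.100, 0.0000). A1 meets SF tangentially, so EF is at right angles to SF, so E = F + (0, -11.2) = (-53.100, -11.200). Since EL ⟂ LB (tangency), |EB| = √(11.2² + 20.7²) = 23.536 regardless of where L sits on A1. So B lies on both circle(S, 56.42) and circle(E, 23.536); the below-SF intersection is B = (-45.433, -33.452). L is the foot of the tangent from B: L = (-60.677, -19.448).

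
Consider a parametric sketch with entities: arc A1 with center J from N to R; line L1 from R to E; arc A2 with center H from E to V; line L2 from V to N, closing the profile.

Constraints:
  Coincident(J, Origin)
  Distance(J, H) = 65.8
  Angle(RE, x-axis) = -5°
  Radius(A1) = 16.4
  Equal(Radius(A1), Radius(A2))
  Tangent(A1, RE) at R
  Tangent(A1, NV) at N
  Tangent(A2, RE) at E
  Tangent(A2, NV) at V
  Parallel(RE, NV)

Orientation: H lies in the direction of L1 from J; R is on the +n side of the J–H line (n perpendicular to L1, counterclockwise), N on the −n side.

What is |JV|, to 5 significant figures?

67.813

Tangency of A1 to both parallel lines with radius 16.4 puts R and N at J ± 16.4·n: R = (1.4294, 16.338), N = (-1.4294, -16.338). Equal radii place E and V the same way about H: E = H + 16.4·n = (66.979, 10.603), V = H − 16.4·n = (64.120, -22.072). Then |JV| = |V − J| = 67.813.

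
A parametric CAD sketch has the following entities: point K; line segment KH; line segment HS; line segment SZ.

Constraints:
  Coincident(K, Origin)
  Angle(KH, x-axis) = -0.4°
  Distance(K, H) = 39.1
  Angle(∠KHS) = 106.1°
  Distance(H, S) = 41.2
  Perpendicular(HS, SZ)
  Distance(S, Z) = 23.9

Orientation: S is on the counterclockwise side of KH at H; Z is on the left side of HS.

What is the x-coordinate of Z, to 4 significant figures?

27.88

K is at the origin; KH runs at -0.4° with length 39.1, so H = 39.1·(cos -0.4°, sin -0.4°) = (39.10, -0.2730). ∠KHS = 106.1°, so HS runs at -0.4° + (180° − 106.1°) = 73.50° from the x-axis; with |HS| = 41.2, S = H + 41.2·(cos 73.50°, sin 73.50°) = (50.80, 39.23). The perpendicularity gives SZ at right angles to HS; with |SZ| = 23.9 on the left of HS, Z = S + 23.9·(-0.9588, 0.2840) = (27.88, 46.02). So Z.x = 27.88.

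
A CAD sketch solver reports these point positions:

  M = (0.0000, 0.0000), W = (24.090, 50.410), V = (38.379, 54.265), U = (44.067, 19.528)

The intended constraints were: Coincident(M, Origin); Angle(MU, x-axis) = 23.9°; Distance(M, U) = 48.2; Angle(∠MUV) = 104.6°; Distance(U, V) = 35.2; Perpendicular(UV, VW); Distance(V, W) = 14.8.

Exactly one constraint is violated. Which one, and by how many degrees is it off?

Perpendicular(UV, VW) — off by 5.80°.

M = (0.00, 0.00) ✓; MU at 23.90° ✓; |MU| = 48.20 ✓; ∠MUV = 104.6° ✓; |UV| = 35.20 ✓; ∠(UV, VW) = 95.80° ✗; |VW| = 14.80 ✓.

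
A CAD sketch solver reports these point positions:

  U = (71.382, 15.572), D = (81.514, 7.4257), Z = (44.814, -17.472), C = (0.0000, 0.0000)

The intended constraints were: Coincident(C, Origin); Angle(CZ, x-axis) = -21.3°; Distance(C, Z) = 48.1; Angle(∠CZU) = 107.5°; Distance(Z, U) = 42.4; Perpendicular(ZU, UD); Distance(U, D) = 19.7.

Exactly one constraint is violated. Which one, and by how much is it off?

Distance(U, D) = 19.7 — off by 6.70.

C = (0.00, 0.00) ✓; CZ at -21.30° ✓; |CZ| = 48.10 ✓; ∠CZU = 107.5° ✓; |ZU| = 42.40 ✓; ∠(ZU, UD) = 90.00° ✓; |UD| = 13.00 ✗.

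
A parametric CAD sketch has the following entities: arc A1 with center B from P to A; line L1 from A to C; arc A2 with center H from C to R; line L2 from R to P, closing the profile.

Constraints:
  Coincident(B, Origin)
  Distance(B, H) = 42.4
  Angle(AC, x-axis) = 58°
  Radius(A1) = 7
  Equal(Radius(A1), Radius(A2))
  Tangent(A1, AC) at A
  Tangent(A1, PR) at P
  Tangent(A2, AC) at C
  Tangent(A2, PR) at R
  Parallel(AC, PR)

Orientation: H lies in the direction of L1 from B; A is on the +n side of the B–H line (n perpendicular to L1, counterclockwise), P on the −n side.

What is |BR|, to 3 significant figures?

43.0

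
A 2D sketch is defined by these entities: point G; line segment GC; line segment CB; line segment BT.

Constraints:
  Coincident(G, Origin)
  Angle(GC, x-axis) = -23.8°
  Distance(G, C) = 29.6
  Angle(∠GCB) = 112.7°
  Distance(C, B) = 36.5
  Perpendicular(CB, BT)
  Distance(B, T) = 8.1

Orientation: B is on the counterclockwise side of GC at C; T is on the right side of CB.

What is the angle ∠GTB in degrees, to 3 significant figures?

53.5°

G is at the origin; GC runs at -23.8° with length 29.6, so C = 29.6·(cos -23.8°, sin -23.8°) = (27.1, -11.9). ∠GCB = 112.7°, so CB runs at -23.8° + (180° − 112.7°) = 43.5° from the x-axis; with |CB| = 36.5, B = C + 36.5·(cos 43.5°, sin 43.5°) = (53.6, 13.2). CB is perpendicular to BT; with |BT| = 8.1 on the right of CB, T = B + 8.1·(0.688, -0.725) = (59.1, 7.30). Then cos ∠GTB = TG·TB / (|TG||TB|), giving 53.5°.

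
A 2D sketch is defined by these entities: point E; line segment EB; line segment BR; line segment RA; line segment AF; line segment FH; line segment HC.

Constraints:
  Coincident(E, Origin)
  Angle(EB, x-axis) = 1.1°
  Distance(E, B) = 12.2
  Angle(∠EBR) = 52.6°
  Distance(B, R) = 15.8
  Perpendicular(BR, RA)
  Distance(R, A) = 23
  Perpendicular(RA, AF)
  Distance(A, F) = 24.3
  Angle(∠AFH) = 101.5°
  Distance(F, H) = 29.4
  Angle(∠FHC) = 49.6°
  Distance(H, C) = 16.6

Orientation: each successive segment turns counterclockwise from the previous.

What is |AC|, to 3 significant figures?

26.0

E is at the origin; EB runs at 1.1° with length 12.2, so B = (12.2, 0.234). ∠EBR = 52.6° gives BR at 128° from the x-axis; with |BR| = 15.8, R = (2.36, 12.6). BR is perpendicular to RA, so RA runs at -142°; with |RA| = 23.0, A = (-15.6, -1.72). The perpendicularity gives AF at right angles to RA, so AF runs at -51.5°; with |AF| = 24.3, F = (-0.511, -20.7). ∠AFH = 101.5° gives FH at 27.0° from the x-axis; with |FH| = 29.4, H = (25.7, -7.39). ∠FHC = 49.6° gives HC at 157° from the x-axis; with |HC| = 16.6, C = (10.4, -1.01). Then |AC| = |C − A| = 26.0.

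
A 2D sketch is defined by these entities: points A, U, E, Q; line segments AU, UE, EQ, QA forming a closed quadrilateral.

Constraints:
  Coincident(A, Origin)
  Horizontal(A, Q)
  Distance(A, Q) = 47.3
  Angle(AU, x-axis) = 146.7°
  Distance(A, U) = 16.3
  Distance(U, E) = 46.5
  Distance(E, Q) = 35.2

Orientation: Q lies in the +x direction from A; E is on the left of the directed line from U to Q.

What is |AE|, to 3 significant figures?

40.7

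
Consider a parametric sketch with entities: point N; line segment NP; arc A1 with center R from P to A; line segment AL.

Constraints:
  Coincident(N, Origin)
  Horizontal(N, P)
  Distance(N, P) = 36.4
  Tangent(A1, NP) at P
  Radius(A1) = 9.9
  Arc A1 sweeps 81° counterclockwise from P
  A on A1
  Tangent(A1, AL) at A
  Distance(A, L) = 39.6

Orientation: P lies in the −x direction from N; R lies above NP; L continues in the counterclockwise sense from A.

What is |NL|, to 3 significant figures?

51.7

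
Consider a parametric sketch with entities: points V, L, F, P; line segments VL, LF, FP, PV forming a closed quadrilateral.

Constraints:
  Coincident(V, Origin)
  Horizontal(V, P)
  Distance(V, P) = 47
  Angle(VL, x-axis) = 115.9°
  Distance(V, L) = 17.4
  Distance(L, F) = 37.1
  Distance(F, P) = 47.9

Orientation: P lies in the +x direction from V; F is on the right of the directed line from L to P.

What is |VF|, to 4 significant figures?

20.07

V is at the origin; VP is horizontal with |VP| = 47.0 and P in +x, so P = (47.0, 0). VL runs at 115.9° with |VL| = 17.4, so L = (-7.600, 15.65). F is determined by |LF| = 37.1 and |FP| = 47.9 together: it lies at the intersection of circle(L, 37.1) and circle(P, 47.9). With |LP| = 56.80, the foot of the radical line on LP is 20.32 from L and the perpendicular offset is √(37.1² − 20.32²) = 31.04. Taking the right-of-LP solution: F = (3.378, -19.79).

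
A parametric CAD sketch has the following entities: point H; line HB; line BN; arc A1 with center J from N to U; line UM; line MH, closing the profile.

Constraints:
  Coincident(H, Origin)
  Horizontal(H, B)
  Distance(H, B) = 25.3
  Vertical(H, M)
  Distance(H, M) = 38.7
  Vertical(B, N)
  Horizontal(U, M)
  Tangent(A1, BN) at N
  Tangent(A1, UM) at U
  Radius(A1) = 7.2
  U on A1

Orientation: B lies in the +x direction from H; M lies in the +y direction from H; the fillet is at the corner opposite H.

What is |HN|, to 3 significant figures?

40.4

H is at the origin; HB is horizontal with |HB| = 25.3 and B on the +x side, so B = (25.3, 0.00). H and M share the same x with |HM| = 38.7 and M on the +y side, so M = (0.00, 38.7). The virtual corner opposite H is at (25.3, 38.7). Tangency of A1 to BN means the radius JN is perpendicular to BN and A1 meets UM tangentially, so JU is at right angles to UM, with radius 7.2, so the center J sits 7.2 in from both sides at J = (18.1, 31.5). That places the tangent points at N = (25.3, 31.5) on BN and U = (18.1, 38.7) on UM. Then |HN| = |N − H| = 40.4.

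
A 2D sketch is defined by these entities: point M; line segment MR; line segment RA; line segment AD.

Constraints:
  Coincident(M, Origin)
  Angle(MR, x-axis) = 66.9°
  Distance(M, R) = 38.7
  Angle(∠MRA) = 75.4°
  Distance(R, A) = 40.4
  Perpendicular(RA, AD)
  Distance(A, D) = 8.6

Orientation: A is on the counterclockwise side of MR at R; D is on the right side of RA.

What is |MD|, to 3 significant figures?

55.3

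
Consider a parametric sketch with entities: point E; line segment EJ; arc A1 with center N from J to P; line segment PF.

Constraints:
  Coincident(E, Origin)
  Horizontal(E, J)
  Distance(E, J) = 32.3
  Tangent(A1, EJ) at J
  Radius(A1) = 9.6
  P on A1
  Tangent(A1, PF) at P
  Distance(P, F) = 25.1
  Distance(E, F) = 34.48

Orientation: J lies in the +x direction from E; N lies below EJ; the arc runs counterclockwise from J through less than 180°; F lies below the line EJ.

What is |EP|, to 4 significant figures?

24.10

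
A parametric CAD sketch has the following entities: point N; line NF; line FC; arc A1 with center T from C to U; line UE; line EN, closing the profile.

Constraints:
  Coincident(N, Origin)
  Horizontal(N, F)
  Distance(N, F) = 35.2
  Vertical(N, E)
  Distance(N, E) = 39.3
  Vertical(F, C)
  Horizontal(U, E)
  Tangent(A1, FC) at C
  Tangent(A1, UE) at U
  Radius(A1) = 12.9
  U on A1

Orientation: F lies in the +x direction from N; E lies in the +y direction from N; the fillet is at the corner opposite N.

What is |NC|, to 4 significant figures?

44.00

N is at the origin; NF is horizontal with |NF| = 35.2 and F on the +x side, so F = (35.20, 0.000). NE is vertical with |NE| = 39.3 and E on the +y side, so E = (0.000, 39.30). The virtual corner opposite N is at (35.20, 39.30). A1 meets FC tangentially, so TC is at right angles to FC and tangency of A1 to UE means the radius TU is perpendicular to UE, with radius 12.9, so the center T sits 12.9 in from both sides at T = (22.30, 26.40). That places the tangent points at C = (35.20, 26.40) on FC and U = (22.30, 39.30) on UE. Then |NC| = |C − N| = 44.00.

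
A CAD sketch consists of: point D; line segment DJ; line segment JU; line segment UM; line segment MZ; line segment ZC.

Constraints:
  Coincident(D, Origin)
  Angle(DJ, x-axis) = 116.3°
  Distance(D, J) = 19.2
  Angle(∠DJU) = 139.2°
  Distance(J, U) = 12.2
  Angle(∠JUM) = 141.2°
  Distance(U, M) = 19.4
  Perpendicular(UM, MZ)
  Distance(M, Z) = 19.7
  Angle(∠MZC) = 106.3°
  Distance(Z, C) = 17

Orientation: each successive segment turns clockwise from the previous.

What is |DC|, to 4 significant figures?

16.19

D is at the origin; DJ runs at 116.3° with length 19.2, so J = (-8.507, 17.21). ∠DJU = 139.2° gives JU at 75.50° from the x-axis; with |JU| = 12.2, U = (-5.452, 29.02). ∠JUM = 141.2° gives UM at 36.70° from the x-axis; with |UM| = 19.4, M = (10.10, 40.62). The perpendicularity gives MZ at right angles to UM, so MZ runs at -53.30°; with |MZ| = 19.7, Z = (21.88, 24.82). ∠MZC = 106.3° gives ZC at -127.0° from the x-axis; with |ZC| = 17.0, C = (11.64, 11.25). Then |DC| = |C − D| = 16.19.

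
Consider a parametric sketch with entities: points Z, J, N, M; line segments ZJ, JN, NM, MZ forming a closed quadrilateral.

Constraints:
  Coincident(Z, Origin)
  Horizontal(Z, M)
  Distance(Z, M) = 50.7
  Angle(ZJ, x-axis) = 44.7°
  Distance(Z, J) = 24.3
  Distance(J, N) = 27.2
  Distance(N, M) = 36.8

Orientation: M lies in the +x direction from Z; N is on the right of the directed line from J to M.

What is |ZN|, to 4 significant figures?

18.29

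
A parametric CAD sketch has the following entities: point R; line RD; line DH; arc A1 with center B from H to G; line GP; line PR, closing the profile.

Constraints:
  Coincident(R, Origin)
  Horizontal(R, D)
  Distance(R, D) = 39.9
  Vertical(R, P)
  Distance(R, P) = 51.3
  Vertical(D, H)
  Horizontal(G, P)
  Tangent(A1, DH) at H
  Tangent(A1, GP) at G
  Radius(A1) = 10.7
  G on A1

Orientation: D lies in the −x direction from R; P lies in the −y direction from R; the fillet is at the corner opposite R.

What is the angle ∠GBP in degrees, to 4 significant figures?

69.88°

R is at the origin; R and D share the same y with |RD| = 39.9 and D on the −x side, so D = (-39.90, 0.000). R and P share the same x with |RP| = 51.3 and P on the −y side, so P = (0.000, -51.30). The virtual corner opposite R is at (-39.90, -51.30). Since A1 is tangent to DH there, BH ⟂ DH and the tangent condition forces BG to be normal to GP, with radius 10.7, so the center B sits 10.7 in from both sides at B = (-29.20, -40.60). That places the tangent points at H = (-39.90, -40.60) on DH and G = (-29.20, -51.30) on GP. Then cos ∠GBP = BG·BP / (|BG||BP|), giving 69.88°.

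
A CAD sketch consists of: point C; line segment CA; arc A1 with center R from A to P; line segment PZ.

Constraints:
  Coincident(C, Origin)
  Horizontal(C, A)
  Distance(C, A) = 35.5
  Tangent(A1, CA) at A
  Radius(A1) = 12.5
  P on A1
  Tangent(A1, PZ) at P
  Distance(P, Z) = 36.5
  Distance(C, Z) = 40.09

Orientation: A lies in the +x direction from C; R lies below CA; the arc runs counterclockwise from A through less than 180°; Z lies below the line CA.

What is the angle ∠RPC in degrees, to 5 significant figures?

168.60°

C is at the origin; CA is horizontal with |CA| = 35.5 and A on the +x side, so A = (35.500, 0.0000). The tangent condition forces RA to be normal to CA, so R = A + (0, -12.5) = (35.500, -12.500). Since RP ⟂ PZ (tangency), |RZ| = √(12.5² + 36.5²) = 38.581 regardless of where P sits on A1. So Z lies on both circle(C, 40.09) and circle(R, 38.581); the below-CA intersection is Z = (7.7744, -39.329). P is the foot of the tangent from Z: P = (24.366, -6.8179).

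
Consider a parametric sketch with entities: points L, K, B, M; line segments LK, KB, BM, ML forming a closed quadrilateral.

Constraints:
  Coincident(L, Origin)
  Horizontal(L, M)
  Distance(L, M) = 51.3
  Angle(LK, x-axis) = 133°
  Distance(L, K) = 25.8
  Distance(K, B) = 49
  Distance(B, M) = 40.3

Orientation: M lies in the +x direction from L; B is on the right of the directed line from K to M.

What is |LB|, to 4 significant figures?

23.21

Checks: |KB| = 49.00 ✓; |BM| = 40.30 ✓.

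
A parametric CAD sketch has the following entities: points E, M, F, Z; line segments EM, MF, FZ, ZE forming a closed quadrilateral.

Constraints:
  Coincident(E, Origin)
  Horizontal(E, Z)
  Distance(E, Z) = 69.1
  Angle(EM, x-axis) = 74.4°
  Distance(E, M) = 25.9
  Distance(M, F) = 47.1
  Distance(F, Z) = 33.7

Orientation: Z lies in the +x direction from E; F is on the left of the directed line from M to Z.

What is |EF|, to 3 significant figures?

61.6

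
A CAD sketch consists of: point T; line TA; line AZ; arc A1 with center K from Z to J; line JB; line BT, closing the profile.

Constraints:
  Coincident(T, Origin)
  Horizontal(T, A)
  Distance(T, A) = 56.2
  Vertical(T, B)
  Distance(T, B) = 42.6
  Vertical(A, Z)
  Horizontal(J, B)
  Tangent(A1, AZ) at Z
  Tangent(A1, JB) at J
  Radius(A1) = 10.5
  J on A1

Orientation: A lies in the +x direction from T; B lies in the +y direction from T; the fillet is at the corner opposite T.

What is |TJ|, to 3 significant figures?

62.5

T is at the origin; TA is horizontal with |TA| = 56.2 and A on the +x side, so A = (56.2, 0.00). T and B share the same x with |TB| = 42.6 and B on the +y side, so B = (0.00, 42.6). The virtual corner opposite T is at (56.2, 42.6). Since A1 is tangent to AZ there, KZ ⟂ AZ and A1 meets JB tangentially, so KJ is at right angles to JB, with radius 10.5, so the center K sits 10.5 in from both sides at K = (45.7, 32.1). That places the tangent points at Z = (56.2, 32.1) on AZ and J = (45.7, 42.6) on JB. Then |TJ| = |J − T| = 62.5.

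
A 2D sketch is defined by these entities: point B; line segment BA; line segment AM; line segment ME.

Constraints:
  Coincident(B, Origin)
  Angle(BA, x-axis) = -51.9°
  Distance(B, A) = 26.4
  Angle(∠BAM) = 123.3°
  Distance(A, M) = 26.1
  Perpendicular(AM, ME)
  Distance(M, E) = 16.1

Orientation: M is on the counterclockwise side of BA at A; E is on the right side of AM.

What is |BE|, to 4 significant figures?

55.72

∠BAM = 123.3°, so AM runs at -51.9° + (180° − 123.3°) = 4.800° from the x-axis; with |AM| = 26.1, M = A + 26.1·(cos 4.800°, sin 4.800°) = (42.30, -18.59). The perpendicularity gives ME at right angles to AM; with |ME| = 16.1 on the right of AM, E = M + 16.1·(0.08368, -0.9965) = (43.65, -34.63). Then |BE| = |E − B| = 55.72.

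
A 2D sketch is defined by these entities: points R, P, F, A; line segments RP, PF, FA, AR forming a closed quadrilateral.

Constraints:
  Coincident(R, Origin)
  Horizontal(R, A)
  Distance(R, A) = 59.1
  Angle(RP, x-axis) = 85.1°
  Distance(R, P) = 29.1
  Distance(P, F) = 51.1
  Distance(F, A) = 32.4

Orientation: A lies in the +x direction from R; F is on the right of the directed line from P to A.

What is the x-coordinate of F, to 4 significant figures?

29.93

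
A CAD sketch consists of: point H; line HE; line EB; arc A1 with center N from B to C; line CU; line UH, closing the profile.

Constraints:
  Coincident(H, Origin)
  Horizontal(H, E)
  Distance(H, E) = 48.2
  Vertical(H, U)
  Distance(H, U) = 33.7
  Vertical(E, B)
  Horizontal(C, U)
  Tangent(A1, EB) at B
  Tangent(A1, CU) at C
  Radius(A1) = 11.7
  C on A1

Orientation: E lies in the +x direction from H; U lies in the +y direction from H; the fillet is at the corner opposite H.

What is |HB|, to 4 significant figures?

52.98

The virtual corner opposite H is at (48.20, 33.70). The tangent condition forces NB to be normal to EB and the tangent condition forces NC to be normal to CU, with radius 11.7, so the center N sits 11.7 in from both sides at N = (36.50, 22.00). That places the tangent points at B = (48.20, 22.00) on EB and C = (36.50, 33.70) on CU. Then |HB| = |B − H| = 52.98.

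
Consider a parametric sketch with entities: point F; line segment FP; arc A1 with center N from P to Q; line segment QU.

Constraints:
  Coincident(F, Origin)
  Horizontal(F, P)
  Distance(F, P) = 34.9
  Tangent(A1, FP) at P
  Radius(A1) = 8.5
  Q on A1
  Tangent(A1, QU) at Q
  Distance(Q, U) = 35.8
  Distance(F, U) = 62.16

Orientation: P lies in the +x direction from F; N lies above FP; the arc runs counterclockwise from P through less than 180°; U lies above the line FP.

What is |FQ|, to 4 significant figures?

44.21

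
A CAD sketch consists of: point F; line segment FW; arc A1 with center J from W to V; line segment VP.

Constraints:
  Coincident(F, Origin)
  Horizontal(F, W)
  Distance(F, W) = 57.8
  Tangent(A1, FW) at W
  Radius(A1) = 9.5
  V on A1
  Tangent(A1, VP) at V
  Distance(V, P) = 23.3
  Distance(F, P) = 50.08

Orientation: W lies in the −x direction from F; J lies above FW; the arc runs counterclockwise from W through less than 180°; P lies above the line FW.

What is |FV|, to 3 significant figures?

49.2

Checks: |JV| = 9.500 ✓; ∠(JV, VP) = 90.00° ✓; |VP| = 23.30 ✓; |FP| = 50.08 ✓.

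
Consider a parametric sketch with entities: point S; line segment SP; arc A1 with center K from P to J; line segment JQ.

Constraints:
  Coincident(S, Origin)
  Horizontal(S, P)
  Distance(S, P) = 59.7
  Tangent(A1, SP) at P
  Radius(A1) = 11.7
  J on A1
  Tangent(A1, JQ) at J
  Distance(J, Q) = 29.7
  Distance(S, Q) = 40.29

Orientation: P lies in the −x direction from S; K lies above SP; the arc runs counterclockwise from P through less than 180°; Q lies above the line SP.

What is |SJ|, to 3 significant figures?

51.2

S is at the origin; S and P share the same y with |SP| = 59.7 and P on the −x side, so P = (-59.7, 0.00). A1 meets SP tangentially, so KP is at right angles to SP, so K = P + (0, 11.7) = (-59.7, 11.7). Since KJ ⟂ JQ (tangency), |KQ| = √(11.7² + 29.7²) = 31.9 regardless of where J sits on A1. So Q lies on both circle(S, 40.29) and circle(K, 31.9); the above-SP intersection is Q = (-31.0, 25.7). J is the foot of the tangent from Q: J = (-51.1, 3.80).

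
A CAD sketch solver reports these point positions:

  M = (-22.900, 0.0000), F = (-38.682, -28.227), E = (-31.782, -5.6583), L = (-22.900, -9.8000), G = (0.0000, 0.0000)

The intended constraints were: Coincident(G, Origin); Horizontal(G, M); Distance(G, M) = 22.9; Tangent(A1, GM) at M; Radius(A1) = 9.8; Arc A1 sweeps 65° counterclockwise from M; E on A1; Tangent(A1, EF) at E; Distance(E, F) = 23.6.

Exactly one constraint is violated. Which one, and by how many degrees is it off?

Tangent(A1, EF) at E — off by 8.00°.

G = (0.00, 0.00) ✓; G.y = 0.00, M.y = 0.00 ✓; |GM| = 22.90 ✓; ∠(LM, MG) = 90.00° ✓; |LM| = 9.800 ✓; bearing(L→E) − bearing(L→M) = 65.00° ✓; |LE| = 9.800 ✓; ∠(LE, EF) = 82.00° ✗; |EF| = 23.60 ✓.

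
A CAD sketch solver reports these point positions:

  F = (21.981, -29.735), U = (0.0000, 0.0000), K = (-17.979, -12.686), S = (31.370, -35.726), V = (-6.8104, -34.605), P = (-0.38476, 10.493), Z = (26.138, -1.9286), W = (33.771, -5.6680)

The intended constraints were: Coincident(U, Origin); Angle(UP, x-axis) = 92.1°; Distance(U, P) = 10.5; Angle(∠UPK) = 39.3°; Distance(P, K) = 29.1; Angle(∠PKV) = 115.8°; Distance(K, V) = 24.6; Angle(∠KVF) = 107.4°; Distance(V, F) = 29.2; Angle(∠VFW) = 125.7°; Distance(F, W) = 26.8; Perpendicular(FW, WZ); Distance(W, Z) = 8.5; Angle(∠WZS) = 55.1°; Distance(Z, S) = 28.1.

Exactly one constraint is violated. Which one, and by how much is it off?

Distance(Z, S) = 28.1 — off by 6.10.

U = (0.00, 0.00) ✓; UP at 92.10° ✓; |UP| = 10.50 ✓; ∠UPK = 39.30° ✓; |PK| = 29.10 ✓; ∠PKV = 115.8° ✓; |KV| = 24.60 ✓; ∠KVF = 107.4° ✓; |VF| = 29.20 ✓; ∠VFW = 125.7° ✓; |FW| = 26.80 ✓; ∠(FW, WZ) = 90.00° ✓; |WZ| = 8.500 ✓; ∠WZS = 55.10° ✓; |ZS| = 34.20 ✗.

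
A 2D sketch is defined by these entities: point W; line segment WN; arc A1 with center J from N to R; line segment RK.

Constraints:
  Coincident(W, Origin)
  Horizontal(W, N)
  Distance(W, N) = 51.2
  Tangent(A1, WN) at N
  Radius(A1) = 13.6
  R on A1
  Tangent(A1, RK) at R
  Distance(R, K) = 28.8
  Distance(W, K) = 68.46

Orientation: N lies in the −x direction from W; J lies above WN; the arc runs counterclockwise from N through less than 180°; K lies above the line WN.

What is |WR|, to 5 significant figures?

43.473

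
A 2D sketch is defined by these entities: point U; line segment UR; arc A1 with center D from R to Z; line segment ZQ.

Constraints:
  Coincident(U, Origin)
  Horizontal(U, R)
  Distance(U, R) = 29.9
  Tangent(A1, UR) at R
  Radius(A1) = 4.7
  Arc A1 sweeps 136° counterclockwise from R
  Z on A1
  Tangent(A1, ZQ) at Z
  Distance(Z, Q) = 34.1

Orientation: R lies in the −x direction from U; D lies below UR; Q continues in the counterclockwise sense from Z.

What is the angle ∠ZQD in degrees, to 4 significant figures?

7.848°

U is at the origin; UR is horizontal with |UR| = 29.9 and R on the −x side, so R = (-29.90, 0.000). Since A1 is tangent to UR there, DR ⟂ UR, so D = R + (0, -4.7) = (-29.90, -4.700). On A1, R sits at bearing 90° from D; a 136° counterclockwise sweep puts Z at bearing 226°, so Z = D + 4.7·(cos 226°, sin 226°) = (-33.16, -8.081). The tangent condition forces DZ to be normal to ZQ, so ZQ runs along (−sin 226°, cos 226°); with |ZQ| = 34.1, Q = (-8.635, -31.77). Then cos ∠ZQD = QZ·QD / (|QZ||QD|), giving 7.848°.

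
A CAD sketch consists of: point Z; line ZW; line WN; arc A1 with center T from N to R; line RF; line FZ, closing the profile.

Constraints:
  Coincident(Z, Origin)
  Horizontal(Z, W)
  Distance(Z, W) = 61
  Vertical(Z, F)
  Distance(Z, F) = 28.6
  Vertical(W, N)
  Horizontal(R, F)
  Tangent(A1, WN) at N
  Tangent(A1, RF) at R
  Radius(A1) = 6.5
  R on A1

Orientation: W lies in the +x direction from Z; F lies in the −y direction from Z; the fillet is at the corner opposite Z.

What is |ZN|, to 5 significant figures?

64.880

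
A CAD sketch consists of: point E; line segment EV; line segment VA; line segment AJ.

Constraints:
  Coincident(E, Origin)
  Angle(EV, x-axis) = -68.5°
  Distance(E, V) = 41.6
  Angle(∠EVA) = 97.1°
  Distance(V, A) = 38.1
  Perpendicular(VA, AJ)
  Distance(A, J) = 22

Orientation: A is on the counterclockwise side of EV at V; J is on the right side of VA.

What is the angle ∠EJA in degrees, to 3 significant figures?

34.3°

E is at the origin; EV runs at -68.5° with length 41.6, so V = 41.6·(cos -68.5°, sin -68.5°) = (15.2, -38.7). ∠EVA = 97.1°, so VA runs at -68.5° + (180° − 97.1°) = 14.4° from the x-axis; with |VA| = 38.1, A = V + 38.1·(cos 14.4°, sin 14.4°) = (52.1, -29.2). VA ⟂ AJ; with |AJ| = 22.0 on the right of VA, J = A + 22.0·(0.249, -0.969) = (57.6, -50.5). Then cos ∠EJA = JE·JA / (|JE||JA|), giving 34.3°.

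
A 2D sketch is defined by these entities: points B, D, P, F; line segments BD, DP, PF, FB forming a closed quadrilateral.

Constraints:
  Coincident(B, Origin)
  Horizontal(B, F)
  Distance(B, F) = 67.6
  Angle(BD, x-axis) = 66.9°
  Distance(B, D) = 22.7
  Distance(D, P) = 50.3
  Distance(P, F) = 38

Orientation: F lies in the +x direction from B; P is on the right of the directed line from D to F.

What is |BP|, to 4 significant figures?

42.03

B is at the origin; BF is horizontal with |BF| = 67.6 and F in +x, so F = (67.6, 0). BD runs at 66.9° with |BD| = 22.7, so D = (8.906, 20.88). P is determined by |DP| = 50.3 and |PF| = 38.0 together: it lies at the intersection of circle(D, 50.3) and circle(F, 38.0). With |DF| = 62.30, the foot of the radical line on DF is 39.87 from D and the perpendicular offset is √(50.3² − 39.87²) = 30.67. Taking the right-of-DF solution: P = (36.19, -21.38).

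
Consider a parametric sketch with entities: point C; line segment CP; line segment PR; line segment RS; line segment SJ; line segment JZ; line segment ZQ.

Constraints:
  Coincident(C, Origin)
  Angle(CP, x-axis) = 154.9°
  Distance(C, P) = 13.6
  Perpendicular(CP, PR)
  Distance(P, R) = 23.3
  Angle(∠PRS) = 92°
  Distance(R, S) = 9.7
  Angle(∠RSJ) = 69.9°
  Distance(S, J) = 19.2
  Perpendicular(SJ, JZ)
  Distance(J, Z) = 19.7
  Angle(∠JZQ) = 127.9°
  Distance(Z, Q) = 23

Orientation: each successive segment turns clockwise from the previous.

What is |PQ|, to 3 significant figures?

40.2

SJ is perpendicular to JZ, so JZ runs at 137°; with |JZ| = 19.7, Z = (-21.0, 22.6). ∠JZQ = 127.9° gives ZQ at 84.7° from the x-axis; with |ZQ| = 23.0, Q = (-18.9, 45.5). Then |PQ| = |Q − P| = 40.2.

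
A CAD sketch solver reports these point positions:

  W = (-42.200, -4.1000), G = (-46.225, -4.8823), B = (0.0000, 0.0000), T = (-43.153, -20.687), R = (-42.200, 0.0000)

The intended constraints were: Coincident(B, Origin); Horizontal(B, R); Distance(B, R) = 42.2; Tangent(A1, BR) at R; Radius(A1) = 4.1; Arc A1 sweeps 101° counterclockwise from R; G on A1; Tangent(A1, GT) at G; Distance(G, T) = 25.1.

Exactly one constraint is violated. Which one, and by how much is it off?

Distance(G, T) = 25.1 — off by 9.00.

B = (0.00, 0.00) ✓; B.y = 0.00, R.y = 0.00 ✓; |BR| = 42.20 ✓; ∠(WR, RB) = 90.00° ✓; |WR| = 4.100 ✓; bearing(W→G) − bearing(W→R) = 101.0° ✓; |WG| = 4.100 ✓; ∠(WG, GT) = 90.00° ✓; |GT| = 16.10 ✗.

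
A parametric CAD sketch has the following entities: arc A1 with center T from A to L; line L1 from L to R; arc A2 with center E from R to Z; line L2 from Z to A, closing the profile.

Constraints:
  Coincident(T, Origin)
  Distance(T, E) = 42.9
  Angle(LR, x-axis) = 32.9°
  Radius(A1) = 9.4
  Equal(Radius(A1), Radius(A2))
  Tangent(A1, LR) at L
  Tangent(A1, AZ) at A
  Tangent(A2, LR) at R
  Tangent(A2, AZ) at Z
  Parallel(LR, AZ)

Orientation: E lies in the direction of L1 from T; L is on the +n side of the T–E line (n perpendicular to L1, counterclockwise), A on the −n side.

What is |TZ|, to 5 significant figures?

43.918

The slot axis is L1's direction at 32.9°, so u = (cos 32.9°, sin 32.9°) = (0.83962, 0.54317) and n = (−sin 32.9°, cos 32.9°) = (-0.54317, 0.83962). T is at the origin and E lies 42.9 along u from T, so E = 42.9·u = (36.020, 23.302). Tangency of A1 to both parallel lines with radius 9.4 puts L and A at T ± 9.4·n: L = (-5.1058, 7.8924), A = (5.1058, -7.8924). Equal radii place R and Z the same way about E: R = E + 9.4·n = (30.914, 31.195), Z = E − 9.4·n = (41.126, 15.410). Then |TZ| = |Z − T| = 43.918.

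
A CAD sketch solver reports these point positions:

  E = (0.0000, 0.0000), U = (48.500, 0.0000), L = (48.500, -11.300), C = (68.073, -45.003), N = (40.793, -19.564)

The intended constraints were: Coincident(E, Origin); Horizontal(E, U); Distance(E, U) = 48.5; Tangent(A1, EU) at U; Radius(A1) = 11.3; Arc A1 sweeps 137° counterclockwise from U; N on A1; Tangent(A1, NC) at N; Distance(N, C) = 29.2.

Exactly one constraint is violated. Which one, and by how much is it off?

Distance(N, C) = 29.2 — off by 8.10.

E = (0.00, 0.00) ✓; E.y = 0.00, U.y = 0.00 ✓; |EU| = 48.50 ✓; ∠(LU, UE) = 90.00° ✓; |LU| = 11.30 ✓; bearing(L→N) − bearing(L→U) = 137.0° ✓; |LN| = 11.30 ✓; ∠(LN, NC) = 90.00° ✓; |NC| = 37.30 ✗.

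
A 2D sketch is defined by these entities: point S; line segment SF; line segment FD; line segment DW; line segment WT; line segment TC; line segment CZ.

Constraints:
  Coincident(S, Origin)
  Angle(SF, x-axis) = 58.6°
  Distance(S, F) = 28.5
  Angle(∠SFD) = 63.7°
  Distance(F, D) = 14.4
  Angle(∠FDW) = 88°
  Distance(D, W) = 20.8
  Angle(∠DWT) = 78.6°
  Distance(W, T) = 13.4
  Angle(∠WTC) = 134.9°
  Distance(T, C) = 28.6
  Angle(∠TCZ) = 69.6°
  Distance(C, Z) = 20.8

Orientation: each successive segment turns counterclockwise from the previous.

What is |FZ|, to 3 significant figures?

12.3

S is at the origin; SF runs at 58.6° with length 28.5, so F = (14.8, 24.3). ∠SFD = 63.7° gives FD at 175° from the x-axis; with |FD| = 14.4, D = (0.506, 25.6). ∠FDW = 88.0° gives DW at -93.1° from the x-axis; with |DW| = 20.8, W = (-0.619, 4.84). ∠DWT = 78.6° gives WT at 8.30° from the x-axis; with |WT| = 13.4, T = (12.6, 6.77). ∠WTC = 134.9° gives TC at 53.4° from the x-axis; with |TC| = 28.6, C = (29.7, 29.7). ∠TCZ = 69.6° gives CZ at 164° from the x-axis; with |CZ| = 20.8, Z = (9.72, 35.5). Then |FZ| = |Z − F| = 12.3.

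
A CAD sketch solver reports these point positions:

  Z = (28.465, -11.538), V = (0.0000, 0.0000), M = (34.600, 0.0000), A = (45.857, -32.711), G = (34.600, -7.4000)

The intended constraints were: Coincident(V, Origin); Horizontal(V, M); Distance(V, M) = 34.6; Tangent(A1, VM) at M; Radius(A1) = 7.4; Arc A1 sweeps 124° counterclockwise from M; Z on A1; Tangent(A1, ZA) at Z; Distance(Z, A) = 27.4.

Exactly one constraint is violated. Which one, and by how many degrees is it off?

Tangent(A1, ZA) at Z — off by 5.40°.

V = (0.00, 0.00) ✓; V.y = 0.00, M.y = 0.00 ✓; |VM| = 34.60 ✓; ∠(GM, MV) = 90.00° ✓; |GM| = 7.400 ✓; bearing(G→Z) − bearing(G→M) = 124.0° ✓; |GZ| = 7.400 ✓; ∠(GZ, ZA) = 84.60° ✗; |ZA| = 27.40 ✓.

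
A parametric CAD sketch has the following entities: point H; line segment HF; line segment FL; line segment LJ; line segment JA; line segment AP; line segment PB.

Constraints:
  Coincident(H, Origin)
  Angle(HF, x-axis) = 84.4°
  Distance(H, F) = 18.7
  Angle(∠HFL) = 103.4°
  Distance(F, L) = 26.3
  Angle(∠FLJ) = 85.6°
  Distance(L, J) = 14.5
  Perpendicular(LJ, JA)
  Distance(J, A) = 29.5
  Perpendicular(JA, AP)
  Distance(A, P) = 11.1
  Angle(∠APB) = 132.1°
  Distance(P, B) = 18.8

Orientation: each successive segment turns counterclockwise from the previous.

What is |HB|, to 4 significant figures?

32.66

H is at the origin; HF runs at 84.4° with length 18.7, so F = (1.825, 18.61). ∠HFL = 103.4° gives FL at 161.0° from the x-axis; with |FL| = 26.3, L = (-23.04, 27.17). ∠FLJ = 85.6° gives LJ at -104.6° from the x-axis; with |LJ| = 14.5, J = (-26.70, 13.14). The perpendicularity gives JA at right angles to LJ, so JA runs at -14.60°; with |JA| = 29.5, A = (1.850, 5.705). JA ⟂ AP, so AP runs at 75.40°; with |AP| = 11.1, P = (4.648, 16.45). ∠APB = 132.1° gives PB at 123.3° from the x-axis; with |PB| = 18.8, B = (-5.674, 32.16). Then |HB| = |B − H| = 32.66.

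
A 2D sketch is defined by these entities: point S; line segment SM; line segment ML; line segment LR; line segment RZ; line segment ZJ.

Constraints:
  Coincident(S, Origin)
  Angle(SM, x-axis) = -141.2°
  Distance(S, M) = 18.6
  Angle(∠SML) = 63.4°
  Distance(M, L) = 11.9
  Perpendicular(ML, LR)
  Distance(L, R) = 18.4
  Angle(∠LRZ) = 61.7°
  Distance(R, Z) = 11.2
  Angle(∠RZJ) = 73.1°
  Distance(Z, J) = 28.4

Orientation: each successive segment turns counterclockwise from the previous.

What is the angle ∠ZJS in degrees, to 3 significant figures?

14.7°

S is at the origin; SM runs at -141.2° with length 18.6, so M = (-14.5, -11.7). ∠SML = 63.4° gives ML at -24.6° from the x-axis; with |ML| = 11.9, L = (-3.68, -16.6). The perpendicularity gives LR at right angles to ML, so LR runs at 65.4°; with |LR| = 18.4, R = (3.98, 0.121). ∠LRZ = 61.7° gives RZ at -176° from the x-axis; with |RZ| = 11.2, Z = (-7.19, -0.601). ∠RZJ = 73.1° gives ZJ at -69.4° from the x-axis; with |ZJ| = 28.4, J = (2.80, -27.2). Then cos ∠ZJS = JZ·JS / (|JZ||JS|), giving 14.7°.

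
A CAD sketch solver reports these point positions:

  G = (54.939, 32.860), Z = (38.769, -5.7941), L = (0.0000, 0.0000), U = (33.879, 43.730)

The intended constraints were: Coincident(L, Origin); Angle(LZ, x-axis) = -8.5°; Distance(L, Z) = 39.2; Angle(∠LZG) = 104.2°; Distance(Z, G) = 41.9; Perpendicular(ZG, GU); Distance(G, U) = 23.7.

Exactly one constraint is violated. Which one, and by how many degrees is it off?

Perpendicular(ZG, GU) — off by 4.60°.

L = (0.00, 0.00) ✓; LZ at -8.500° ✓; |LZ| = 39.20 ✓; ∠LZG = 104.2° ✓; |ZG| = 41.90 ✓; ∠(ZG, GU) = 85.40° ✗; |GU| = 23.70 ✓.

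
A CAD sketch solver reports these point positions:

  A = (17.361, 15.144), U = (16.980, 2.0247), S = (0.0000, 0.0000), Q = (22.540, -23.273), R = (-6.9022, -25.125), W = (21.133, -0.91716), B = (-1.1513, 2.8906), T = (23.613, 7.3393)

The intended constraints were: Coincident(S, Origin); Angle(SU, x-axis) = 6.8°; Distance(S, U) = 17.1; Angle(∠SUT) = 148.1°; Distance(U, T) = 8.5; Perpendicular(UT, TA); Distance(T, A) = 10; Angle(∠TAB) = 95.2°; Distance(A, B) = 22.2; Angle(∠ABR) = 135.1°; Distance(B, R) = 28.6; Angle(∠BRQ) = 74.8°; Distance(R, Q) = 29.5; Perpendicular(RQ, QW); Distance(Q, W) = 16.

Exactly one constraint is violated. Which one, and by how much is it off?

Distance(Q, W) = 16 — off by 6.40.

S = (0.00, 0.00) ✓; SU at 6.800° ✓; |SU| = 17.10 ✓; ∠SUT = 148.1° ✓; |UT| = 8.500 ✓; ∠(UT, TA) = 89.99° ✓; |TA| = 10.00 ✓; ∠TAB = 95.20° ✓; |AB| = 22.20 ✓; ∠ABR = 135.1° ✓; |BR| = 28.60 ✓; ∠BRQ = 74.80° ✓; |RQ| = 29.50 ✓; ∠(RQ, QW) = 90.00° ✓; |QW| = 22.40 ✗.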